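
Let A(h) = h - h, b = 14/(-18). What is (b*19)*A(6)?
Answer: 0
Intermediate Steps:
b = -7/9 (b = 14*(-1/18) = -7/9 ≈ -0.77778)
A(h) = 0
(b*19)*A(6) = -7/9*19*0 = -133/9*0 = 0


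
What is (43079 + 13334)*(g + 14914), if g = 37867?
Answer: 2977534553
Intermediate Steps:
(43079 + 13334)*(g + 14914) = (43079 + 13334)*(37867 + 14914) = 56413*52781 = 2977534553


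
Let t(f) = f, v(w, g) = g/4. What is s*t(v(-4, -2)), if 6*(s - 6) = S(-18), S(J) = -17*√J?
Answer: -3 + 17*I*√2/4 ≈ -3.0 + 6.0104*I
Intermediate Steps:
v(w, g) = g/4 (v(w, g) = g*(¼) = g/4)
s = 6 - 17*I*√2/2 (s = 6 + (-51*I*√2)/6 = 6 - 17*I*√2/2 ≈ 6.0 - 12.021*I)
s*t(v(-4, -2)) = (6 - 17*I*√2/2)*((¼)*(-2)) = (6 - 17*I*√2/2)*(-½) = -3 + 17*I*√2/4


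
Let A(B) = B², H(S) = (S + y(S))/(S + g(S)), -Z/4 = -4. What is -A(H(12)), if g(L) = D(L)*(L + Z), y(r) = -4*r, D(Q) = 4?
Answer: -81/961 ≈ -0.084287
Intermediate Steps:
Z = 16 (Z = -4*(-4) = 16)
g(L) = 64 + 4*L (g(L) = 4*(L + 16) = 4*(16 + L) = 64 + 4*L)
H(S) = -3*S/(64 + 5*S) (H(S) = (S - 4*S)/(S + (64 + 4*S)) = (-3*S)/(64 + 5*S) = -3*S/(64 + 5*S))
-A(H(12)) = -(-3*12/(64 + 5*12))² = -(-3*12/(64 + 60))² = -(-3*12/124)² = -(-3*12*1/124)² = -(-9/31)² = -1*81/961 = -81/961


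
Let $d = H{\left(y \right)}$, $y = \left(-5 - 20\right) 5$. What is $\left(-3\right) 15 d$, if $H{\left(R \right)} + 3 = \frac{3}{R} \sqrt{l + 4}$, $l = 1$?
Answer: $135 + \frac{27 \sqrt{5}}{25} \approx 137.42$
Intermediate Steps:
$y = -125$ ($y = \left(-5 - 20\right) 5 = \left(-25\right) 5 = -125$)
$H{\left(R \right)} = -3 + \frac{3 \sqrt{5}}{R}$ ($H{\left(R \right)} = -3 + \frac{3}{R} \sqrt{1 + 4} = -3 + \frac{3}{R} \sqrt{5} = -3 + \frac{3 \sqrt{5}}{R}$)
$d = -3 - \frac{3 \sqrt{5}}{125}$ ($d = -3 + \frac{3 \sqrt{5}}{-125} = -3 + 3 \sqrt{5} \left(- \frac{1}{125}\right) = -3 - \frac{3 \sqrt{5}}{125} \approx -3.0537$)
$\left(-3\right) 15 d = \left(-3\right) 15 \left(-3 - \frac{3 \sqrt{5}}{125}\right) = - 45 \left(-3 - \frac{3 \sqrt{5}}{125}\right) = 135 + \frac{27 \sqrt{5}}{25}$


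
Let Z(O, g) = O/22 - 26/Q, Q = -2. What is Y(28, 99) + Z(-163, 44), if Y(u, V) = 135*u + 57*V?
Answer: 207429/22 ≈ 9428.6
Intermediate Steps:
Y(u, V) = 57*V + 135*u
Z(O, g) = 13 + O/22 (Z(O, g) = O/22 - 26/(-2) = O*(1/22) - 26*(-1/2) = O/22 + 13 = 13 + O/22)
Y(28, 99) + Z(-163, 44) = (57*99 + 135*28) + (13 + (1/22)*(-163)) = (5643 + 3780) + (13 - 163/22) = 9423 + 123/22 = 207429/22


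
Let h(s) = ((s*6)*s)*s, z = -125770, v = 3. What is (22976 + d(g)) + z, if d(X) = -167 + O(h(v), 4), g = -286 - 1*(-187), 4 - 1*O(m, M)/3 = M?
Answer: -102961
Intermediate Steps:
h(s) = 6*s**3 (h(s) = ((6*s)*s)*s = (6*s**2)*s = 6*s**3)
O(m, M) = 12 - 3*M
g = -99 (g = -286 + 187 = -99)
d(X) = -167 (d(X) = -167 + (12 - 3*4) = -167 + (12 - 12) = -167 + 0 = -167)
(22976 + d(g)) + z = (22976 - 167) - 125770 = 22809 - 125770 = -102961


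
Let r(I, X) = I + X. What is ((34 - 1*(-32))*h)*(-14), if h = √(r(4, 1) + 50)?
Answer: -924*√55 ≈ -6852.6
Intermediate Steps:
h = √55 (h = √((4 + 1) + 50) = √(5 + 50) = √55 ≈ 7.4162)
((34 - 1*(-32))*h)*(-14) = ((34 - 1*(-32))*√55)*(-14) = ((34 + 32)*√55)*(-14) = (66*√55)*(-14) = -924*√55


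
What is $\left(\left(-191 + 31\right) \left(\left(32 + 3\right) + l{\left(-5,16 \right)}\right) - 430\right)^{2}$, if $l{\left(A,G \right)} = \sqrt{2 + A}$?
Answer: $36284100 + 1929600 i \sqrt{3} \approx 3.6284 \cdot 10^{7} + 3.3422 \cdot 10^{6} i$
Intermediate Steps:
$\left(\left(-191 + 31\right) \left(\left(32 + 3\right) + l{\left(-5,16 \right)}\right) - 430\right)^{2} = \left(\left(-191 + 31\right) \left(\left(32 + 3\right) + \sqrt{2 - 5}\right) - 430\right)^{2} = \left(- 160 \left(35 + \sqrt{-3}\right) - 430\right)^{2} = \left(- 160 \left(35 + i \sqrt{3}\right) - 430\right)^{2} = \left(\left(-5600 - 160 i \sqrt{3}\right) - 430\right)^{2} = \left(-6030 - 160 i \sqrt{3}\right)^{2}$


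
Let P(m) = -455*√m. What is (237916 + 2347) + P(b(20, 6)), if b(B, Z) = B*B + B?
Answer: 240263 - 910*√105 ≈ 2.3094e+5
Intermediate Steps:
b(B, Z) = B + B² (b(B, Z) = B² + B = B + B²)
(237916 + 2347) + P(b(20, 6)) = (237916 + 2347) - 455*2*√5*√(1 + 20) = 240263 - 455*2*√105 = 240263 - 910*√105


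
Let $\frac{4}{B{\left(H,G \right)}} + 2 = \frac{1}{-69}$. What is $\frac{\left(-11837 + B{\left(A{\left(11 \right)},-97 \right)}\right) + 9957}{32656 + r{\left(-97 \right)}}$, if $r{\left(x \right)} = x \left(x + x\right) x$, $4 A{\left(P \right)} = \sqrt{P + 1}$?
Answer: $\frac{130798}{124591955} \approx 0.0010498$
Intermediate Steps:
$A{\left(P \right)} = \frac{\sqrt{1 + P}}{4}$ ($A{\left(P \right)} = \frac{\sqrt{P + 1}}{4} = \frac{\sqrt{1 + P}}{4}$)
$B{\left(H,G \right)} = - \frac{276}{139}$ ($B{\left(H,G \right)} = \frac{4}{-2 + \frac{1}{-69}} = \frac{4}{-2 - \frac{1}{69}} = \frac{4}{- \frac{139}{69}} = 4 \left(- \frac{69}{139}\right) = - \frac{276}{139}$)
$r{\left(x \right)} = 2 x^{3}$ ($r{\left(x \right)} = x 2 x x = 2 x^{2} x = 2 x^{3}$)
$\frac{\left(-11837 + B{\left(A{\left(11 \right)},-97 \right)}\right) + 9957}{32656 + r{\left(-97 \right)}} = \frac{\left(-11837 - \frac{276}{139}\right) + 9957}{32656 + 2 \left(-97\right)^{3}} = \frac{- \frac{1645619}{139} + 9957}{32656 + 2 \left(-912673\right)} = - \frac{261596}{139 \left(32656 - 1825346\right)} = - \frac{261596}{139 \left(-1792690\right)} = \left(- \frac{261596}{139}\right) \left(- \frac{1}{1792690}\right) = \frac{130798}{124591955}$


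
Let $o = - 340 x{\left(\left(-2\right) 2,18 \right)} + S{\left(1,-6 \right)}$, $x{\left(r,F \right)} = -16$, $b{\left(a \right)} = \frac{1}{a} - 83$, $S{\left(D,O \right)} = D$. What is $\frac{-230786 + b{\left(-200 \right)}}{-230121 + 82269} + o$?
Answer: $\frac{53646240067}{9856800} \approx 5442.6$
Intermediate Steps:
$b{\left(a \right)} = -83 + \frac{1}{a}$
$o = 5441$ ($o = \left(-340\right) \left(-16\right) + 1 = 5440 + 1 = 5441$)
$\frac{-230786 + b{\left(-200 \right)}}{-230121 + 82269} + o = \frac{-230786 - \left(83 - \frac{1}{-200}\right)}{-230121 + 82269} + 5441 = \frac{-230786 - \frac{16601}{200}}{-147852} + 5441 = \left(-230786 - \frac{16601}{200}\right) \left(- \frac{1}{147852}\right) + 5441 = \left(- \frac{46173801}{200}\right) \left(- \frac{1}{147852}\right) + 5441 = \frac{15391267}{9856800} + 5441 = \frac{53646240067}{9856800}$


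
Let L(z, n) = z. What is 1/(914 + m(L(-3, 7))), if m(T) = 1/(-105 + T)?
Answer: 108/98711 ≈ 0.0010941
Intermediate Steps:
1/(914 + m(L(-3, 7))) = 1/(914 + 1/(-105 - 3)) = 1/(914 + 1/(-108)) = 1/(914 - 1/108) = 1/(98711/108) = 108/98711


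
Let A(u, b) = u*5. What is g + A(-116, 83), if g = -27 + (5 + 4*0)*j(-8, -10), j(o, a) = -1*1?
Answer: -612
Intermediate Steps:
j(o, a) = -1
A(u, b) = 5*u
g = -32 (g = -27 + (5 + 4*0)*(-1) = -27 + (5 + 0)*(-1) = -27 + 5*(-1) = -27 - 5 = -32)
g + A(-116, 83) = -32 + 5*(-116) = -32 - 580 = -612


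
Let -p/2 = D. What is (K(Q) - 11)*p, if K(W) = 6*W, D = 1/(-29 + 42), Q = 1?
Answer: 10/13 ≈ 0.76923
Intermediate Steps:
D = 1/13 ≈ 0.076923
p = -2/13 (p = -2*1/13 = -2/13 ≈ -0.15385)
(K(Q) - 11)*p = (6*1 - 11)*(-2/13) = (6 - 11)*(-2/13) = -5*(-2/13) = 10/13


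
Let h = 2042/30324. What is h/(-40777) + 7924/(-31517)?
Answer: -4899131344433/19485727965858 ≈ -0.25142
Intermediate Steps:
h = 1021/15162 (h = 2042*(1/30324) = 1021/15162 ≈ 0.067339)
h/(-40777) + 7924/(-31517) = (1021/15162)/(-40777) + 7924/(-31517) = (1021/15162)*(-1/40777) + 7924*(-1/31517) = -1021/618260874 - 7924/31517 = -4899131344433/19485727965858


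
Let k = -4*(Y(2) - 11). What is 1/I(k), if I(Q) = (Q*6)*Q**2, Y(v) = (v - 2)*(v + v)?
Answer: 1/511104 ≈ 1.9565e-6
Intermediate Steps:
Y(v) = 2*v*(-2 + v) (Y(v) = (-2 + v)*(2*v) = 2*v*(-2 + v))
k = 44 (k = -4*(2*2*(-2 + 2) - 11) = -4*(2*2*0 - 11) = -4*(0 - 11) = -4*(-11) = 44)
I(Q) = 6*Q**3 (I(Q) = (6*Q)*Q**2 = 6*Q**3)
1/I(k) = 1/(6*44**3) = 1/(6*85184) = 1/511104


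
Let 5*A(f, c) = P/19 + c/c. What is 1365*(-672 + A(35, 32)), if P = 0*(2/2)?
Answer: -917007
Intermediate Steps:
P = 0 (P = 0*(2*(½)) = 0*1 = 0)
A(f, c) = ⅕ (A(f, c) = (0/19 + c/c)/5 = (0*(1/19) + 1)/5 = (0 + 1)/5 = (⅕)*1 = ⅕)
1365*(-672 + A(35, 32)) = 1365*(-672 + ⅕) = 1365*(-3359/5) = -917007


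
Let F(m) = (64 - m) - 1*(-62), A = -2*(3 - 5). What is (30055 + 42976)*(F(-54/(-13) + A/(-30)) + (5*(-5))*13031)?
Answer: -4637639319509/195 ≈ -2.3783e+10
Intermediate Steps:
A = 4 (A = -2*(-2) = 4)
F(m) = 126 - m (F(m) = (64 - m) + 62 = 126 - m)
(30055 + 42976)*(F(-54/(-13) + A/(-30)) + (5*(-5))*13031) = (30055 + 42976)*((126 - (-54/(-13) + 4/(-30))) + (5*(-5))*13031) = 73031*((126 - (-54*(-1/13) + 4*(-1/30))) - 25*13031) = 73031*((126 - (54/13 - 2/15)) - 325775) = 73031*((126 - 1*784/195) - 325775) = 73031*((126 - 784/195) - 325775) = 73031*(23786/195 - 325775) = 73031*(-63502339/195) = -4637639319509/195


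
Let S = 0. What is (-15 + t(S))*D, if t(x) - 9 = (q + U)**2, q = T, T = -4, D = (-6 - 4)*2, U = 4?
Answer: 120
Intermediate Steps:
D = -20 (D = -10*2 = -20)
q = -4
t(x) = 9 (t(x) = 9 + (-4 + 4)**2 = 9 + 0**2 = 9 + 0 = 9)
(-15 + t(S))*D = (-15 + 9)*(-20) = -6*(-20) = 120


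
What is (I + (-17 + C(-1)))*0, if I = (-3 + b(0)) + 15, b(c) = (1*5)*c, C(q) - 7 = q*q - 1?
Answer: 0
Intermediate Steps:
C(q) = 6 + q² (C(q) = 7 + (q*q - 1) = 7 + (q² - 1) = 7 + (-1 + q²) = 6 + q²)
b(c) = 5*c
I = 12 (I = (-3 + 5*0) + 15 = (-3 + 0) + 15 = -3 + 15 = 12)
(I + (-17 + C(-1)))*0 = (12 + (-17 + (6 + (-1)²)))*0 = (12 + (-17 + (6 + 1)))*0 = (12 + (-17 + 7))*0 = (12 - 10)*0 = 2*0 = 0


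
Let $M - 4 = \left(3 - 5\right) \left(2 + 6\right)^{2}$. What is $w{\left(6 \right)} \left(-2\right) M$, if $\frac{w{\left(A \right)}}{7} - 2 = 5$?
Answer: $12152$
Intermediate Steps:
$w{\left(A \right)} = 49$ ($w{\left(A \right)} = 14 + 7 \cdot 5 = 14 + 35 = 49$)
$M = -124$ ($M = 4 + \left(3 - 5\right) \left(2 + 6\right)^{2} = 4 - 2 \cdot 8^{2} = 4 - 128 = -124$)
$w{\left(6 \right)} \left(-2\right) M = 49 \left(-2\right) \left(-124\right) = \left(-98\right) \left(-124\right) = 12152$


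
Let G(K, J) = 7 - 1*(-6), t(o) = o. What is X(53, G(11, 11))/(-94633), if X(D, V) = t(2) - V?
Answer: 1/8603 ≈ 0.00011624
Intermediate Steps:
G(K, J) = 13 (G(K, J) = 7 + 6 = 13)
X(D, V) = 2 - V
X(53, G(11, 11))/(-94633) = (2 - 1*13)/(-94633) = (2 - 13)*(-1/94633) = -11*(-1/94633) = 1/8603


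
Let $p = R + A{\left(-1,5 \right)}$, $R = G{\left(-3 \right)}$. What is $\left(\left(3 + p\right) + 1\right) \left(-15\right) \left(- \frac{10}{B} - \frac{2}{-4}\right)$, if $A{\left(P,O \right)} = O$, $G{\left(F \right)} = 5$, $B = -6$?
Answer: $-455$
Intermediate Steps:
$R = 5$
$p = 10$ ($p = 5 + 5 = 10$)
$\left(\left(3 + p\right) + 1\right) \left(-15\right) \left(- \frac{10}{B} - \frac{2}{-4}\right) = \left(\left(3 + 10\right) + 1\right) \left(-15\right) \left(- \frac{10}{-6} - \frac{2}{-4}\right) = \left(13 + 1\right) \left(-15\right) \left(\left(-10\right) \left(- \frac{1}{6}\right) - - \frac{1}{2}\right) = 14 \left(-15\right) \left(\frac{5}{3} + \frac{1}{2}\right) = \left(-210\right) \frac{13}{6} = -455$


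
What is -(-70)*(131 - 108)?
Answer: 1610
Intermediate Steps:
-(-70)*(131 - 108) = -(-70)*23 = -5*(-322) = 1610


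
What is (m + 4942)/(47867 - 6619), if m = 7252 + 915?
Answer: 13109/41248 ≈ 0.31781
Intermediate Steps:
m = 8167
(m + 4942)/(47867 - 6619) = (8167 + 4942)/(47867 - 6619) = 13109/41248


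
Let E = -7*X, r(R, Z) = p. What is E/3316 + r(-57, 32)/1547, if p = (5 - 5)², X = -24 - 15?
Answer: 273/3316 ≈ 0.082328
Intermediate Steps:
X = -39
p = 0 (p = 0² = 0)
r(R, Z) = 0
E = 273 (E = -7*(-39) = 273)
E/3316 + r(-57, 32)/1547 = 273/3316 + 0/1547 = 273*(1/3316) + 0*(1/1547) = 273/3316 + 0 = 273/3316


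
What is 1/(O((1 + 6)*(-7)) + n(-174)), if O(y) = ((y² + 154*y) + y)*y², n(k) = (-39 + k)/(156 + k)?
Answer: -6/74824693 ≈ -8.0187e-8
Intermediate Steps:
n(k) = (-39 + k)/(156 + k)
O(y) = y²*(y² + 155*y) (O(y) = (y² + 155*y)*y² = y²*(y² + 155*y))
1/(O((1 + 6)*(-7)) + n(-174)) = 1/(((1 + 6)*(-7))³*(155 + (1 + 6)*(-7)) + (-39 - 174)/(156 - 174)) = 1/((7*(-7))³*(155 + 7*(-7)) - 213/(-18)) = 1/((-49)³*(155 - 49) - 1/18*(-213)) = 1/(-117649*106 + 71/6) = 1/(-12470794 + 71/6) = 1/(-74824693/6) = -6/74824693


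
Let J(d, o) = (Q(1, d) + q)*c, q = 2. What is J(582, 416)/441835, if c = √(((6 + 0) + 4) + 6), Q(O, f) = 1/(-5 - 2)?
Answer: 52/3092845 ≈ 1.6813e-5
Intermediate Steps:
Q(O, f) = -⅐ (Q(O, f) = 1/(-7) = -⅐)
c = 4 (c = √((6 + 4) + 6) = √(10 + 6) = √16 = 4)
J(d, o) = 52/7 (J(d, o) = (-⅐ + 2)*4 = (13/7)*4 = 52/7)
J(582, 416)/441835 = (52/7)/441835 = (52/7)*(1/441835) = 52/3092845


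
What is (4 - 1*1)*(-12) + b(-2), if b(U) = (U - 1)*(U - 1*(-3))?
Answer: -39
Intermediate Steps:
b(U) = (-1 + U)*(3 + U) (b(U) = (-1 + U)*(U + 3) = (-1 + U)*(3 + U))
(4 - 1*1)*(-12) + b(-2) = (4 - 1*1)*(-12) + (-3 + (-2)² + 2*(-2)) = (4 - 1)*(-12) + (-3 + 4 - 4) = 3*(-12) - 3 = -36 - 3 = -39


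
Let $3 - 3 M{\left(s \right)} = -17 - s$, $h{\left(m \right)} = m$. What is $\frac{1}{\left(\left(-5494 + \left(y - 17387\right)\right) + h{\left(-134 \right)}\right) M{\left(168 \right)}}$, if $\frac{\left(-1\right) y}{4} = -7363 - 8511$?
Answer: $\frac{3}{7610428} \approx 3.942 \cdot 10^{-7}$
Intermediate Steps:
$y = 63496$ ($y = - 4 \left(-7363 - 8511\right) = \left(-4\right) \left(-15874\right) = 63496$)
$M{\left(s \right)} = \frac{20}{3} + \frac{s}{3}$ ($M{\left(s \right)} = 1 - \frac{-17 - s}{3} = 1 + \left(\frac{17}{3} + \frac{s}{3}\right) = \frac{20}{3} + \frac{s}{3}$)
$\frac{1}{\left(\left(-5494 + \left(y - 17387\right)\right) + h{\left(-134 \right)}\right) M{\left(168 \right)}} = \frac{1}{\left(\left(-5494 + \left(63496 - 17387\right)\right) - 134\right) \left(\frac{20}{3} + \frac{1}{3} \cdot 168\right)} = \frac{1}{\left(\left(-5494 + \left(63496 - 17387\right)\right) - 134\right) \left(\frac{20}{3} + 56\right)} = \frac{1}{\left(\left(-5494 + 46109\right) - 134\right) \frac{188}{3}} = \frac{1}{40615 - 134} \cdot \frac{3}{188} = \frac{1}{40481} \cdot \frac{3}{188} = \frac{3}{7610428}$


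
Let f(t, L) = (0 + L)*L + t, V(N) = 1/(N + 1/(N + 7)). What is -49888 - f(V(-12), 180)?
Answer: -5019563/61 ≈ -82288.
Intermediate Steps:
V(N) = 1/(N + 1/(7 + N))
f(t, L) = t + L² (f(t, L) = L*L + t = L² + t = t + L²)
-49888 - f(V(-12), 180) = -49888 - ((7 - 12)/(1 + (-12)² + 7*(-12)) + 180²) = -49888 - (-5/(1 + 144 - 84) + 32400) = -49888 - (-5/61 + 32400) = -49888 - 1*1976395/61 = -49888 - 1976395/61 = -5019563/61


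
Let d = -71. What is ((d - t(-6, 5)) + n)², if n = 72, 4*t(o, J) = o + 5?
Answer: 25/16 ≈ 1.5625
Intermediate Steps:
t(o, J) = 5/4 + o/4 (t(o, J) = (o + 5)/4 = (5 + o)/4 = 5/4 + o/4)
((d - t(-6, 5)) + n)² = ((-71 - (5/4 + (¼)*(-6))) + 72)² = ((-71 - (5/4 - 3/2)) + 72)² = ((-71 - 1*(-¼)) + 72)² = ((-71 + ¼) + 72)² = (-283/4 + 72)² = (5/4)² = 25/16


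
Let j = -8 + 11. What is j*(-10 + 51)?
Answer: 123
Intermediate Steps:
j = 3
j*(-10 + 51) = 3*(-10 + 51) = 3*41 = 123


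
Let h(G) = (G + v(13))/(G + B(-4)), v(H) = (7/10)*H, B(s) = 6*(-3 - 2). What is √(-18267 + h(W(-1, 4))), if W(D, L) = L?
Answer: I*√308720815/130 ≈ 135.16*I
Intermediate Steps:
B(s) = -30 (B(s) = 6*(-5) = -30)
v(H) = 7*H/10 (v(H) = (7*(⅒))*H = 7*H/10)
h(G) = (91/10 + G)/(-30 + G) (h(G) = (G + (7/10)*13)/(G - 30) = (G + 91/10)/(-30 + G) = (91/10 + G)/(-30 + G))
√(-18267 + h(W(-1, 4))) = √(-18267 + (91/10 + 4)/(-30 + 4)) = √(-18267 + (131/10)/(-26)) = √(-18267 - 1/26*131/10) = √(-18267 - 131/260) = √(-4749551/260) = I*√308720815/130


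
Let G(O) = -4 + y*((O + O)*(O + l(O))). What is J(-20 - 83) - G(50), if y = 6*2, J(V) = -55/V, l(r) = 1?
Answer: -6303133/103 ≈ -61195.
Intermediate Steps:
y = 12
G(O) = -4 + 24*O*(1 + O) (G(O) = -4 + 12*((O + O)*(O + 1)) = -4 + 12*((2*O)*(1 + O)) = -4 + 12*(2*O*(1 + O)) = -4 + 24*O*(1 + O))
J(-20 - 83) - G(50) = -55/(-20 - 83) - (-4 + 24*50 + 24*50²) = -55/(-103) - (-4 + 1200 + 24*2500) = -55*(-1/103) - (-4 + 1200 + 60000) = 55/103 - 1*61196 = 55/103 - 61196 = -6303133/103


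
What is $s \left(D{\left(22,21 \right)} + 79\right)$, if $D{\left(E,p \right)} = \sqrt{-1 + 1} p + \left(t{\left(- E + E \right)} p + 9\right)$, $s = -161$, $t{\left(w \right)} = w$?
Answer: $-14168$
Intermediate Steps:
$D{\left(E,p \right)} = 9$ ($D{\left(E,p \right)} = \sqrt{-1 + 1} p + \left(\left(- E + E\right) p + 9\right) = \sqrt{0} p + \left(0 p + 9\right) = 0 p + \left(0 + 9\right) = 0 + 9 = 9$)
$s \left(D{\left(22,21 \right)} + 79\right) = - 161 \left(9 + 79\right) = \left(-161\right) 88 = -14168$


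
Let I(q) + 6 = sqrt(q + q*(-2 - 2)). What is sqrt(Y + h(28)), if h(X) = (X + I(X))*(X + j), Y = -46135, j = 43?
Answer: sqrt(-44573 + 142*I*sqrt(21)) ≈ 1.541 + 211.13*I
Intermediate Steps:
I(q) = -6 + sqrt(3)*sqrt(-q) (I(q) = -6 + sqrt(q + q*(-2 - 2)) = -6 + sqrt(q + q*(-4)) = -6 + sqrt(q - 4*q) = -6 + sqrt(-3*q) = -6 + sqrt(3)*sqrt(-q))
h(X) = (43 + X)*(-6 + X + sqrt(3)*sqrt(-X)) (h(X) = (X + (-6 + sqrt(3)*sqrt(-X)))*(X + 43) = (-6 + X + sqrt(3)*sqrt(-X))*(43 + X) = (43 + X)*(-6 + X + sqrt(3)*sqrt(-X)))
sqrt(Y + h(28)) = sqrt(-46135 + (-258 + 28**2 + 37*28 - sqrt(3)*(-1*28)**(3/2) + 43*sqrt(3)*sqrt(-1*28))) = sqrt(-46135 + (-258 + 784 + 1036 - sqrt(3)*(-28)**(3/2) + 43*sqrt(3)*sqrt(-28))) = sqrt(-46135 + (-258 + 784 + 1036 - sqrt(3)*(-56*I*sqrt(7)) + 43*sqrt(3)*(2*I*sqrt(7)))) = sqrt(-46135 + (-258 + 784 + 1036 + 56*I*sqrt(21) + 86*I*sqrt(21))) = sqrt(-46135 + (1562 + 142*I*sqrt(21))) = sqrt(-44573 + 142*I*sqrt(21))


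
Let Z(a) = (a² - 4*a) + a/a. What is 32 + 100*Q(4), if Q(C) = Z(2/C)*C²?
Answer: -1168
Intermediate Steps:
Z(a) = 1 + a² - 4*a (Z(a) = (a² - 4*a) + 1 = 1 + a² - 4*a)
Q(C) = C²*(1 - 8/C + 4/C²) (Q(C) = (1 + (2/C)² - 8/C)*C² = (1 + 4/C² - 8/C)*C² = (1 - 8/C + 4/C²)*C² = C²*(1 - 8/C + 4/C²))
32 + 100*Q(4) = 32 + 100*(4 + 4² - 8*4) = 32 + 100*(4 + 16 - 32) = 32 + 100*(-12) = 32 - 1200 = -1168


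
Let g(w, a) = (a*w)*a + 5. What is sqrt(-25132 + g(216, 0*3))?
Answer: I*sqrt(25127) ≈ 158.51*I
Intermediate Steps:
g(w, a) = 5 + w*a**2 (g(w, a) = w*a**2 + 5 = 5 + w*a**2)
sqrt(-25132 + g(216, 0*3)) = sqrt(-25132 + (5 + 216*(0*3)**2)) = sqrt(-25132 + (5 + 216*0**2)) = sqrt(-25132 + (5 + 216*0)) = sqrt(-25132 + (5 + 0)) = sqrt(-25132 + 5) = sqrt(-25127) = I*sqrt(25127)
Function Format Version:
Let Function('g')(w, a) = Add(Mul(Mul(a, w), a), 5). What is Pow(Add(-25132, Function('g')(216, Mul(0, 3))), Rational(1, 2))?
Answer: Mul(I, Pow(25127, Rational(1, 2))) ≈ Mul(158.51, I)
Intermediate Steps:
Function('g')(w, a) = Add(5, Mul(w, Pow(a, 2))) (Function('g')(w, a) = Add(Mul(w, Pow(a, 2)), 5) = Add(5, Mul(w, Pow(a, 2))))
Pow(Add(-25132, Function('g')(216, Mul(0, 3))), Rational(1, 2)) = Pow(Add(-25132, Add(5, Mul(216, Pow(Mul(0, 3), 2)))), Rational(1, 2)) = Pow(Add(-25132, Add(5, Mul(216, Pow(0, 2)))), Rational(1, 2)) = Pow(Add(-25132, Add(5, Mul(216, 0))), Rational(1, 2)) = Pow(Add(-25132, Add(5, 0)), Rational(1, 2)) = Pow(Add(-25132, 5), Rational(1, 2)) = Pow(-25127, Rational(1, 2)) = Mul(I, Pow(25127, Rational(1, 2)))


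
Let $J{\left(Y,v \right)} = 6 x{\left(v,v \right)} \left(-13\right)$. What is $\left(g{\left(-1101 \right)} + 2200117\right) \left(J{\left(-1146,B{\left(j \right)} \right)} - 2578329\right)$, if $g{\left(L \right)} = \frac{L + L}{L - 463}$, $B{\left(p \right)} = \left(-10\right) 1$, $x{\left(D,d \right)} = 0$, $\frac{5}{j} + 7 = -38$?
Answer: $- \frac{4435995951973755}{782} \approx -5.6726 \cdot 10^{12}$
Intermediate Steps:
$j = - \frac{1}{9}$ ($j = \frac{5}{-7 - 38} = \frac{5}{-45} = 5 \left(- \frac{1}{45}\right) = - \frac{1}{9} \approx -0.11111$)
$B{\left(p \right)} = -10$
$J{\left(Y,v \right)} = 0$ ($J{\left(Y,v \right)} = 6 \cdot 0 \left(-13\right) = 0 \left(-13\right) = 0$)
$g{\left(L \right)} = \frac{2 L}{-463 + L}$
$\left(g{\left(-1101 \right)} + 2200117\right) \left(J{\left(-1146,B{\left(j \right)} \right)} - 2578329\right) = \left(2 \left(-1101\right) \frac{1}{-463 - 1101} + 2200117\right) \left(0 - 2578329\right) = \left(2 \left(-1101\right) \frac{1}{-1564} + 2200117\right) \left(-2578329\right) = \left(2 \left(-1101\right) \left(- \frac{1}{1564}\right) + 2200117\right) \left(-2578329\right) = \left(\frac{1101}{782} + 2200117\right) \left(-2578329\right) = \frac{1720492595}{782} \left(-2578329\right) = - \frac{4435995951973755}{782}$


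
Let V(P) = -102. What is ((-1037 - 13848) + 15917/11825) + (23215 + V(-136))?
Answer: 8846547/1075 ≈ 8229.3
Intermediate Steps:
((-1037 - 13848) + 15917/11825) + (23215 + V(-136)) = ((-1037 - 13848) + 15917/11825) + (23215 - 102) = (-14885 + 15917*(1/11825)) + 23113 = (-14885 + 1447/1075) + 23113 = -15999928/1075 + 23113 = 8846547/1075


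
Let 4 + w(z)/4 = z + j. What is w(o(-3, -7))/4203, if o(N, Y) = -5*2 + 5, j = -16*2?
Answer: -164/4203 ≈ -0.039020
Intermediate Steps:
j = -32
o(N, Y) = -5 (o(N, Y) = -10 + 5 = -5)
w(z) = -144 + 4*z (w(z) = -16 + 4*(z - 32) = -16 + 4*(-32 + z) = -16 + (-128 + 4*z) = -144 + 4*z)
w(o(-3, -7))/4203 = (-144 + 4*(-5))/4203 = (-144 - 20)*(1/4203) = -164*1/4203 = -164/4203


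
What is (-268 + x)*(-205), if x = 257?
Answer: 2255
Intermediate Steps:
(-268 + x)*(-205) = (-268 + 257)*(-205) = -11*(-205) = 2255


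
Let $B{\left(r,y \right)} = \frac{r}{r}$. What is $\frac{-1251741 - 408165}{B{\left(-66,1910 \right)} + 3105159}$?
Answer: $- \frac{1593}{2980} \approx -0.53456$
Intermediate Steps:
$B{\left(r,y \right)} = 1$
$\frac{-1251741 - 408165}{B{\left(-66,1910 \right)} + 3105159} = \frac{-1251741 - 408165}{1 + 3105159} = - \frac{1659906}{3105160} = \left(-1659906\right) \frac{1}{3105160} = - \frac{1593}{2980}$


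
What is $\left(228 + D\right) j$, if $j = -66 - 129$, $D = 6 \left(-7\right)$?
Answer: $-36270$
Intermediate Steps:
$D = -42$
$j = -195$ ($j = -66 - 129 = -195$)
$\left(228 + D\right) j = \left(228 - 42\right) \left(-195\right) = 186 \left(-195\right) = -36270$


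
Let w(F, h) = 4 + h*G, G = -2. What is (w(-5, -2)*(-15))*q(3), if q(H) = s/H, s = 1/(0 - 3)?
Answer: 40/3 ≈ 13.333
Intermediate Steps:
s = -1/3 (s = 1/(-3) = -1/3 ≈ -0.33333)
w(F, h) = 4 - 2*h (w(F, h) = 4 + h*(-2) = 4 - 2*h)
q(H) = -1/(3*H)
(w(-5, -2)*(-15))*q(3) = ((4 - 2*(-2))*(-15))*(-1/3/3) = ((4 + 4)*(-15))*(-1/3*1/3) = (8*(-15))*(-1/9) = -120*(-1/9) = 40/3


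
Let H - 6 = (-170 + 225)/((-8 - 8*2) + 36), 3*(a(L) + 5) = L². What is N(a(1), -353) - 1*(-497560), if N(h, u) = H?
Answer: 5970847/12 ≈ 4.9757e+5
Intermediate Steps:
a(L) = -5 + L²/3
H = 127/12 (H = 6 + (-170 + 225)/((-8 - 8*2) + 36) = 6 + 55/((-8 - 16) + 36) = 6 + 55/(-24 + 36) = 6 + 55/12 = 127/12 ≈ 10.583)
N(h, u) = 127/12
N(a(1), -353) - 1*(-497560) = 127/12 - 1*(-497560) = 127/12 + 497560 = 5970847/12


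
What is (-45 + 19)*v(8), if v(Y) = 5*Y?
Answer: -1040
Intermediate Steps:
(-45 + 19)*v(8) = (-45 + 19)*(5*8) = -26*40 = -1040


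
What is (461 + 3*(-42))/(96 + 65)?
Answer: 335/161 ≈ 2.0807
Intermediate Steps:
(461 + 3*(-42))/(96 + 65) = (461 - 126)/161 = 335*(1/161) = 335/161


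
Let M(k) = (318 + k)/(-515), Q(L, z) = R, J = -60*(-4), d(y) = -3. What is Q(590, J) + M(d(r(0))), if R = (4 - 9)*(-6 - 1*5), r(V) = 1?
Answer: 5602/103 ≈ 54.388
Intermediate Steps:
R = 55 (R = -5*(-6 - 5) = -5*(-11) = 55)
J = 240
Q(L, z) = 55
M(k) = -318/515 - k/515 (M(k) = (318 + k)*(-1/515) = -318/515 - k/515)
Q(590, J) + M(d(r(0))) = 55 + (-318/515 - 1/515*(-3)) = 55 + (-318/515 + 3/515) = 55 - 63/103 = 5602/103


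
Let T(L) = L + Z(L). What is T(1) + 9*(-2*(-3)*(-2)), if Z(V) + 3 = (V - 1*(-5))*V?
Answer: -104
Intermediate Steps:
Z(V) = -3 + V*(5 + V) (Z(V) = -3 + (V - 1*(-5))*V = -3 + (V + 5)*V = -3 + (5 + V)*V = -3 + V*(5 + V))
T(L) = -3 + L**2 + 6*L (T(L) = L + (-3 + L**2 + 5*L) = -3 + L**2 + 6*L)
T(1) + 9*(-2*(-3)*(-2)) = (-3 + 1**2 + 6*1) + 9*(-2*(-3)*(-2)) = (-3 + 1 + 6) + 9*(6*(-2)) = 4 + 9*(-12) = 4 - 108 = -104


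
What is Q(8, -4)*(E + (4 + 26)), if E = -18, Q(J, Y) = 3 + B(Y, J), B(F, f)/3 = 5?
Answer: 216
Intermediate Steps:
B(F, f) = 15 (B(F, f) = 3*5 = 15)
Q(J, Y) = 18 (Q(J, Y) = 3 + 15 = 18)
Q(8, -4)*(E + (4 + 26)) = 18*(-18 + (4 + 26)) = 18*(-18 + 30) = 18*12 = 216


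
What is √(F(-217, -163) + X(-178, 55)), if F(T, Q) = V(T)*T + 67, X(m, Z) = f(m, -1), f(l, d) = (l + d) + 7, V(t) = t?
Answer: 2*√11746 ≈ 216.76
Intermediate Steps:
f(l, d) = 7 + d + l (f(l, d) = (d + l) + 7 = 7 + d + l)
X(m, Z) = 6 + m (X(m, Z) = 7 - 1 + m = 6 + m)
F(T, Q) = 67 + T² (F(T, Q) = T*T + 67 = T² + 67 = 67 + T²)
√(F(-217, -163) + X(-178, 55)) = √((67 + (-217)²) + (6 - 178)) = √((67 + 47089) - 172) = √(47156 - 172) = √46984 = 2*√11746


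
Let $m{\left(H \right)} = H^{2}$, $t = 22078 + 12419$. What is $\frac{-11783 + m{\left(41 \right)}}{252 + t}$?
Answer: $- \frac{10102}{34749} \approx -0.29071$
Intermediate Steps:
$t = 34497$
$\frac{-11783 + m{\left(41 \right)}}{252 + t} = \frac{-11783 + 41^{2}}{252 + 34497} = \frac{-11783 + 1681}{34749} = \left(-10102\right) \frac{1}{34749} = - \frac{10102}{34749}$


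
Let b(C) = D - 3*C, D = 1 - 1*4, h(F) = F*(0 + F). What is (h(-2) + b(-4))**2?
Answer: 169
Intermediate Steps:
h(F) = F**2 (h(F) = F*F = F**2)
D = -3 (D = 1 - 4 = -3)
b(C) = -3 - 3*C
(h(-2) + b(-4))**2 = ((-2)**2 + (-3 - 3*(-4)))**2 = (4 + (-3 + 12))**2 = (4 + 9)**2 = 13**2 = 169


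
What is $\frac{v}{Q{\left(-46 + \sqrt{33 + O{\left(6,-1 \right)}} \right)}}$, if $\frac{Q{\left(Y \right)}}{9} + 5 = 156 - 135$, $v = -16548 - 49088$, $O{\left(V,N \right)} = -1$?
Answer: $- \frac{16409}{36} \approx -455.81$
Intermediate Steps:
$v = -65636$
$Q{\left(Y \right)} = 144$ ($Q{\left(Y \right)} = -45 + 9 \left(156 - 135\right) = -45 + 9 \cdot 21 = -45 + 189 = 144$)
$\frac{v}{Q{\left(-46 + \sqrt{33 + O{\left(6,-1 \right)}} \right)}} = - \frac{65636}{144} = \left(-65636\right) \frac{1}{144} = - \frac{16409}{36}$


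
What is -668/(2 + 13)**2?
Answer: -668/225 ≈ -2.9689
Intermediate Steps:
-668/(2 + 13)**2 = -668/(15**2) = -668/225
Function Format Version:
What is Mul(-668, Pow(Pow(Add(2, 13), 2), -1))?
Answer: Rational(-668, 225) ≈ -2.9689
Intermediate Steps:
Mul(-668, Pow(Pow(Add(2, 13), 2), -1)) = Mul(-668, Pow(Pow(15, 2), -1)) = Mul(-668, Pow(225, -1)) = Mul(-668, Rational(1, 225)) = Rational(-668, 225)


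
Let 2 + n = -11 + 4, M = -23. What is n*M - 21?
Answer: 186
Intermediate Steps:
n = -9 (n = -2 + (-11 + 4) = -2 - 7 = -9)
n*M - 21 = -9*(-23) - 21 = 207 - 21 = 186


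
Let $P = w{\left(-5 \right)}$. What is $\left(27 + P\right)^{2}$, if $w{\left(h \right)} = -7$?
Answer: $400$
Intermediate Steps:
$P = -7$
$\left(27 + P\right)^{2} = \left(27 - 7\right)^{2} = 20^{2} = 400$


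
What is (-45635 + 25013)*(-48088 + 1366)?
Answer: 963501084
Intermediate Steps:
(-45635 + 25013)*(-48088 + 1366) = -20622*(-46722) = 963501084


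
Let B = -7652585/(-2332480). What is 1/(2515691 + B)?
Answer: 466496/1173561319253 ≈ 3.9750e-7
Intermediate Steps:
B = 1530517/466496 (B = -7652585*(-1/2332480) = 1530517/466496 ≈ 3.2809)
1/(2515691 + B) = 1/(2515691 + 1530517/466496) = 1/(1173561319253/466496) = 466496/1173561319253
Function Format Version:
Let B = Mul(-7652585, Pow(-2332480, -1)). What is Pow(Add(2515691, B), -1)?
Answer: Rational(466496, 1173561319253) ≈ 3.9750e-7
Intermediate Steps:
B = Rational(1530517, 466496) (B = Mul(-7652585, Rational(-1, 2332480)) = Rational(1530517, 466496) ≈ 3.2809)
Pow(Add(2515691, B), -1) = Pow(Add(2515691, Rational(1530517, 466496)), -1) = Pow(Rational(1173561319253, 466496), -1) = Rational(466496, 1173561319253)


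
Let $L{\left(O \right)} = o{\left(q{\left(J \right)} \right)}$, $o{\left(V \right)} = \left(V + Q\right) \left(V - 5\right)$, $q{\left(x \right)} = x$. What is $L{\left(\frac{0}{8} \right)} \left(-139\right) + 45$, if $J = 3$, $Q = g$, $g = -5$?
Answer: $-511$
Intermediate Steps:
$Q = -5$
$o{\left(V \right)} = \left(-5 + V\right)^{2}$ ($o{\left(V \right)} = \left(V - 5\right) \left(V - 5\right) = \left(-5 + V\right) \left(-5 + V\right) = \left(-5 + V\right)^{2}$)
$L{\left(O \right)} = 4$ ($L{\left(O \right)} = 25 + 3^{2} - 30 = 25 + 9 - 30 = 4$)
$L{\left(\frac{0}{8} \right)} \left(-139\right) + 45 = 4 \left(-139\right) + 45 = -556 + 45 = -511$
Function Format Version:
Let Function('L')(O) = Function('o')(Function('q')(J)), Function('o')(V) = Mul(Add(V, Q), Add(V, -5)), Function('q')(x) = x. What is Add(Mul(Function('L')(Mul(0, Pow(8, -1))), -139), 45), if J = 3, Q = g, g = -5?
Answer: -511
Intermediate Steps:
Q = -5
Function('o')(V) = Pow(Add(-5, V), 2) (Function('o')(V) = Mul(Add(V, -5), Add(V, -5)) = Mul(Add(-5, V), Add(-5, V)) = Pow(Add(-5, V), 2))
Function('L')(O) = 4 (Function('L')(O) = Add(25, Pow(3, 2), Mul(-10, 3)) = Add(25, 9, -30) = 4)
Add(Mul(Function('L')(Mul(0, Pow(8, -1))), -139), 45) = Add(Mul(4, -139), 45) = Add(-556, 45) = -511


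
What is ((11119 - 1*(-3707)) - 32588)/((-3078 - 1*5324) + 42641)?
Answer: -17762/34239 ≈ -0.51877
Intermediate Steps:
((11119 - 1*(-3707)) - 32588)/((-3078 - 1*5324) + 42641) = ((11119 + 3707) - 32588)/((-3078 - 5324) + 42641) = (14826 - 32588)/(-8402 + 42641) = -17762/34239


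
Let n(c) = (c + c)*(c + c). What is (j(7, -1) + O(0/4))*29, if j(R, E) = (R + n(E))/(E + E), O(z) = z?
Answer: -319/2 ≈ -159.50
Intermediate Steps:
n(c) = 4*c² (n(c) = (2*c)*(2*c) = 4*c²)
j(R, E) = (R + 4*E²)/(2*E) (j(R, E) = (R + 4*E²)/(E + E) = (R + 4*E²)/((2*E)) = (R + 4*E²)*(1/(2*E)) = (R + 4*E²)/(2*E))
(j(7, -1) + O(0/4))*29 = ((2*(-1) + (½)*7/(-1)) + 0/4)*29 = ((-2 + (½)*7*(-1)) + 0*(¼))*29 = ((-2 - 7/2) + 0)*29 = (-11/2 + 0)*29 = -11/2*29 = -319/2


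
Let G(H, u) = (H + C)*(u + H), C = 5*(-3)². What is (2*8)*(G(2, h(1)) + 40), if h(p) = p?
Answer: 2896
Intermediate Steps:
C = 45 (C = 5*9 = 45)
G(H, u) = (45 + H)*(H + u) (G(H, u) = (H + 45)*(u + H) = (45 + H)*(H + u))
(2*8)*(G(2, h(1)) + 40) = (2*8)*((2² + 45*2 + 45*1 + 2*1) + 40) = 16*((4 + 90 + 45 + 2) + 40) = 16*(141 + 40) = 16*181 = 2896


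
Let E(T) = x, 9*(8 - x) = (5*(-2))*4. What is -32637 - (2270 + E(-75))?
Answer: -314275/9 ≈ -34919.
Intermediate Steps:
x = 112/9 (x = 8 - 5*(-2)*4/9 = 8 - (-10)*4/9 = 8 - 1/9*(-40) = 8 + 40/9 = 112/9 ≈ 12.444)
E(T) = 112/9
-32637 - (2270 + E(-75)) = -32637 - (2270 + 112/9) = -32637 - 1*20542/9 = -32637 - 20542/9 = -314275/9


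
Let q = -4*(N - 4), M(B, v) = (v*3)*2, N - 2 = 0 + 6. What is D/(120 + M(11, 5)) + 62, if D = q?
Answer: 4642/75 ≈ 61.893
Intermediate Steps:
N = 8 (N = 2 + (0 + 6) = 2 + 6 = 8)
M(B, v) = 6*v (M(B, v) = (3*v)*2 = 6*v)
q = -16 (q = -4*(8 - 4) = -4*4 = -16)
D = -16
D/(120 + M(11, 5)) + 62 = -16/(120 + 6*5) + 62 = -16/(120 + 30) + 62 = -16/150 + 62 = (1/150)*(-16) + 62 = -8/75 + 62 = 4642/75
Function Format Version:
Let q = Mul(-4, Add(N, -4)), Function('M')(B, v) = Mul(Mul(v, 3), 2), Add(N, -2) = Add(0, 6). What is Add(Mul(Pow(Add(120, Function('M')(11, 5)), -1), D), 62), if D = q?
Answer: Rational(4642, 75) ≈ 61.893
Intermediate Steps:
N = 8 (N = Add(2, Add(0, 6)) = Add(2, 6) = 8)
Function('M')(B, v) = Mul(6, v) (Function('M')(B, v) = Mul(Mul(3, v), 2) = Mul(6, v))
q = -16 (q = Mul(-4, Add(8, -4)) = Mul(-4, 4) = -16)
D = -16
Add(Mul(Pow(Add(120, Function('M')(11, 5)), -1), D), 62) = Add(Mul(Pow(Add(120, Mul(6, 5)), -1), -16), 62) = Add(Mul(Pow(Add(120, 30), -1), -16), 62) = Add(Mul(Pow(150, -1), -16), 62) = Add(Mul(Rational(1, 150), -16), 62) = Add(Rational(-8, 75), 62) = Rational(4642, 75)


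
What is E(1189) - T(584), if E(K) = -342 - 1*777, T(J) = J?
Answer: -1703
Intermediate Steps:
E(K) = -1119 (E(K) = -342 - 777 = -1119)
E(1189) - T(584) = -1119 - 1*584 = -1119 - 584 = -1703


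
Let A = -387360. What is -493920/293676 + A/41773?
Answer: -11199237960/1022310629 ≈ -10.955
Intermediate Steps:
-493920/293676 + A/41773 = -493920/293676 - 387360/41773 = -493920*1/293676 - 387360*1/41773 = -41160/24473 - 387360/41773 = -11199237960/1022310629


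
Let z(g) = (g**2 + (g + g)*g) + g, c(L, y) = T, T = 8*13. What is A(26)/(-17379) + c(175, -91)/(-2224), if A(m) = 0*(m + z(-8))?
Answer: -13/278 ≈ -0.046763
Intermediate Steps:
T = 104
c(L, y) = 104
z(g) = g + 3*g**2 (z(g) = (g**2 + (2*g)*g) + g = (g**2 + 2*g**2) + g = 3*g**2 + g = g + 3*g**2)
A(m) = 0 (A(m) = 0*(m - 8*(1 + 3*(-8))) = 0*(m - 8*(1 - 24)) = 0*(m - 8*(-23)) = 0*(m + 184) = 0*(184 + m) = 0)
A(26)/(-17379) + c(175, -91)/(-2224) = 0/(-17379) + 104/(-2224) = 0*(-1/17379) + 104*(-1/2224) = 0 - 13/278 = -13/278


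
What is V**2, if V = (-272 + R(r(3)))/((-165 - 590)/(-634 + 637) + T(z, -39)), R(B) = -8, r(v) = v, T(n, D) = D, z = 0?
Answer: 11025/11881 ≈ 0.92795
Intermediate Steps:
V = 105/109 (V = (-272 - 8)/((-165 - 590)/(-634 + 637) - 39) = -280/(-755/3 - 39) = -280/(-872/3) = -280*(-3/872) = 105/109 ≈ 0.96330)
V**2 = (105/109)**2 = 11025/11881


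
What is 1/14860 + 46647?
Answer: 693174421/14860 ≈ 46647.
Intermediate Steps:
1/14860 + 46647 = 693174421/14860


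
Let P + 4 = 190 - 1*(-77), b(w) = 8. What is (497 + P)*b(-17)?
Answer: 6080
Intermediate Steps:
P = 263 (P = -4 + (190 - 1*(-77)) = -4 + (190 + 77) = -4 + 267 = 263)
(497 + P)*b(-17) = (497 + 263)*8 = 760*8 = 6080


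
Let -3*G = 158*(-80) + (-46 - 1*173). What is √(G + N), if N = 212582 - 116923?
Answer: 2*√224877/3 ≈ 316.14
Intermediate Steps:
G = 12859/3 (G = -(158*(-80) + (-46 - 1*173))/3 = -(-12640 + (-46 - 173))/3 = -(-12640 - 219)/3 = -⅓*(-12859) = 12859/3 ≈ 4286.3)
N = 95659
√(G + N) = √(12859/3 + 95659) = √(299836/3) = 2*√224877/3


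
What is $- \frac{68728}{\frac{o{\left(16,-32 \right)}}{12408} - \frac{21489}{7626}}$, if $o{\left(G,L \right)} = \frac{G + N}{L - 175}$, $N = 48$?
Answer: $\frac{56090769170832}{2299751627} \approx 24390.0$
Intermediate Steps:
$o{\left(G,L \right)} = \frac{48 + G}{-175 + L}$ ($o{\left(G,L \right)} = \frac{G + 48}{L - 175} = \frac{48 + G}{-175 + L}$)
$- \frac{68728}{\frac{o{\left(16,-32 \right)}}{12408} - \frac{21489}{7626}} = - \frac{68728}{\frac{\frac{1}{-175 - 32} \left(48 + 16\right)}{12408} - \frac{21489}{7626}} = - \frac{68728}{\frac{1}{-207} \cdot 64 \cdot \frac{1}{12408} - \frac{7163}{2542}} = - \frac{68728}{\left(- \frac{1}{207}\right) 64 \cdot \frac{1}{12408} - \frac{7163}{2542}} = - \frac{68728}{\left(- \frac{64}{207}\right) \frac{1}{12408} - \frac{7163}{2542}} = - \frac{68728}{- \frac{8}{321057} - \frac{7163}{2542}} = - \frac{68728}{- \frac{2299751627}{816126894}} = \left(-68728\right) \left(- \frac{816126894}{2299751627}\right) = \frac{56090769170832}{2299751627}$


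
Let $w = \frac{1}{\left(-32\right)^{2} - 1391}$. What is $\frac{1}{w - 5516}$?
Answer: $- \frac{367}{2024373} \approx -0.00018129$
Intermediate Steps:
$w = - \frac{1}{367}$ ($w = \frac{1}{1024 - 1391} = \frac{1}{-367} = - \frac{1}{367} \approx -0.0027248$)
$\frac{1}{w - 5516} = \frac{1}{- \frac{1}{367} - 5516} = \frac{1}{- \frac{2024373}{367}} = - \frac{367}{2024373}$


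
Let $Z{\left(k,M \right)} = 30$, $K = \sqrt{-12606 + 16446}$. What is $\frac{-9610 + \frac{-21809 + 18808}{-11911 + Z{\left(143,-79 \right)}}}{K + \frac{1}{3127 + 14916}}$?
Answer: $\frac{294290116941}{2121796254701297} - \frac{84958025279463408 \sqrt{15}}{2121796254701297} \approx -155.08$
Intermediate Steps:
$K = 16 \sqrt{15}$ ($K = \sqrt{3840} = 16 \sqrt{15} \approx 61.968$)
$\frac{-9610 + \frac{-21809 + 18808}{-11911 + Z{\left(143,-79 \right)}}}{K + \frac{1}{3127 + 14916}} = \frac{-9610 + \frac{-21809 + 18808}{-11911 + 30}}{16 \sqrt{15} + \frac{1}{3127 + 14916}} = \frac{-9610 - \frac{3001}{-11881}}{16 \sqrt{15} + \frac{1}{18043}} = \frac{-9610 - - \frac{3001}{11881}}{16 \sqrt{15} + \frac{1}{18043}} = \frac{-9610 + \frac{3001}{11881}}{\frac{1}{18043} + 16 \sqrt{15}} = - \frac{114173409}{11881 \left(\frac{1}{18043} + 16 \sqrt{15}\right)}$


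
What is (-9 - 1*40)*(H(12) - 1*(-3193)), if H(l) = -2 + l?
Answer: -156947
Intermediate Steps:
(-9 - 1*40)*(H(12) - 1*(-3193)) = (-9 - 1*40)*((-2 + 12) - 1*(-3193)) = (-9 - 40)*(10 + 3193) = -49*3203 = -156947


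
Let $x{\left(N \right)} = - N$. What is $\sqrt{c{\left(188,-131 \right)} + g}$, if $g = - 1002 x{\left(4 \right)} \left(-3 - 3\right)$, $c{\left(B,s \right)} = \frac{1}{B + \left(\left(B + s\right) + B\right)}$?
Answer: $\frac{i \sqrt{4508735039}}{433} \approx 155.07 i$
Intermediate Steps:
$c{\left(B,s \right)} = \frac{1}{s + 3 B}$ ($c{\left(B,s \right)} = \frac{1}{B + \left(s + 2 B\right)} = \frac{1}{s + 3 B}$)
$g = -24048$ ($g = - 1002 \left(-1\right) 4 \left(-3 - 3\right) = - 1002 \left(\left(-4\right) \left(-6\right)\right) = \left(-1002\right) 24 = -24048$)
$\sqrt{c{\left(188,-131 \right)} + g} = \sqrt{\frac{1}{-131 + 3 \cdot 188} - 24048} = \sqrt{\frac{1}{-131 + 564} - 24048} = \sqrt{\frac{1}{433} - 24048} = \sqrt{- \frac{10412783}{433}} = \frac{i \sqrt{4508735039}}{433}$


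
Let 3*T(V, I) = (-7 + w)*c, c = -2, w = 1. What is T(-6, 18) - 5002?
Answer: -4998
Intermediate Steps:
T(V, I) = 4 (T(V, I) = ((-7 + 1)*(-2))/3 = (-6*(-2))/3 = (1/3)*12 = 4)
T(-6, 18) - 5002 = 4 - 5002 = -4998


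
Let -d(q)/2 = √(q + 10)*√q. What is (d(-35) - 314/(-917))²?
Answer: 2943210096/840889 + 6280*√35/917 ≈ 3540.6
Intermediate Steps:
d(q) = -2*√q*√(10 + q) (d(q) = -2*√(q + 10)*√q = -2*√(10 + q)*√q = -2*√q*√(10 + q))
(d(-35) - 314/(-917))² = (-2*√(-35)*√(10 - 35) - 314/(-917))² = (-2*I*√35*√(-25) - 314*(-1/917))² = (-2*I*√35*5*I + 314/917)² = (10*√35 + 314/917)² = (314/917 + 10*√35)²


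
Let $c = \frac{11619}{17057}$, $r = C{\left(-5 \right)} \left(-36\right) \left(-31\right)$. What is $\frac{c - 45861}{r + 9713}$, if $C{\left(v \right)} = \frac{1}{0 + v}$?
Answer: $- \frac{3911197290}{809337593} \approx -4.8326$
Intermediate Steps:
$C{\left(v \right)} = \frac{1}{v}$
$r = - \frac{1116}{5}$ ($r = \frac{1}{-5} \left(-36\right) \left(-31\right) = \left(- \frac{1}{5}\right) \left(-36\right) \left(-31\right) = \frac{36}{5} \left(-31\right) = - \frac{1116}{5} \approx -223.2$)
$c = \frac{11619}{17057}$ ($c = 11619 \cdot \frac{1}{17057} = \frac{11619}{17057} \approx 0.68119$)
$\frac{c - 45861}{r + 9713} = \frac{\frac{11619}{17057} - 45861}{- \frac{1116}{5} + 9713} = - \frac{782239458}{17057 \cdot \frac{47449}{5}} = \left(- \frac{782239458}{17057}\right) \frac{5}{47449} = - \frac{3911197290}{809337593}$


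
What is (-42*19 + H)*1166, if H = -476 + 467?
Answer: -940962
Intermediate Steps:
H = -9
(-42*19 + H)*1166 = (-42*19 - 9)*1166 = (-798 - 9)*1166 = -807*1166 = -940962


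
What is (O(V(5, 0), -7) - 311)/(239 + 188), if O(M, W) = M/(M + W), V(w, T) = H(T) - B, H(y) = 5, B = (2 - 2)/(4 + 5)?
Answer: -627/854 ≈ -0.73419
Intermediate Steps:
B = 0 (B = 0/9 = 0*(1/9) = 0)
V(w, T) = 5 (V(w, T) = 5 - 1*0 = 5 + 0 = 5)
(O(V(5, 0), -7) - 311)/(239 + 188) = (5/(5 - 7) - 311)/(239 + 188) = (5/(-2) - 311)/427 = (5*(-1/2) - 311)*(1/427) = (-5/2 - 311)*(1/427) = -627/2*1/427 = -627/854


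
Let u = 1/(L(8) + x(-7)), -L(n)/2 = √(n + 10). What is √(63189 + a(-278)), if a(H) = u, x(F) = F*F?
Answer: √(3096262 - 379134*√2)/√(49 - 6*√2) ≈ 251.37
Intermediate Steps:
L(n) = -2*√(10 + n) (L(n) = -2*√(n + 10) = -2*√(10 + n))
x(F) = F²
u = 1/(49 - 6*√2) (u = 1/(-2*√(10 + 8) + (-7)²) = 1/(-6*√2 + 49) = 1/(49 - 6*√2) ≈ 0.024682)
a(H) = 49/2329 + 6*√2/2329
√(63189 + a(-278)) = √(63189 + (49/2329 + 6*√2/2329)) = √(147167230/2329 + 6*√2/2329)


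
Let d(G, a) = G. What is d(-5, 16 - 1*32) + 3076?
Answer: 3071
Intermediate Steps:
d(-5, 16 - 1*32) + 3076 = -5 + 3076 = 3071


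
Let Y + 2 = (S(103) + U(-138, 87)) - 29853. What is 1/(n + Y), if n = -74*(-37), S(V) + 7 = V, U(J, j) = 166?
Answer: -1/26855 ≈ -3.7237e-5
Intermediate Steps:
S(V) = -7 + V
Y = -29593 (Y = -2 + (((-7 + 103) + 166) - 29853) = -2 + ((96 + 166) - 29853) = -2 + (262 - 29853) = -2 - 29591 = -29593)
n = 2738
1/(n + Y) = 1/(2738 - 29593) = 1/(-26855) = -1/26855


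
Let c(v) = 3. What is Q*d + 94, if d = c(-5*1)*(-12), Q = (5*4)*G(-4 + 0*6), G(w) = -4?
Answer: 2974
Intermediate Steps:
Q = -80 (Q = (5*4)*(-4) = 20*(-4) = -80)
d = -36 (d = 3*(-12) = -36)
Q*d + 94 = -80*(-36) + 94 = 2880 + 94 = 2974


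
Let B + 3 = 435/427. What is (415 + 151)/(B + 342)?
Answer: 120841/72594 ≈ 1.6646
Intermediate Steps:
B = -846/427 (B = -3 + 435/427 = -846/427 ≈ -1.9813)
(415 + 151)/(B + 342) = (415 + 151)/(-846/427 + 342) = 566/(145188/427) = 566*(427/145188) = 120841/72594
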